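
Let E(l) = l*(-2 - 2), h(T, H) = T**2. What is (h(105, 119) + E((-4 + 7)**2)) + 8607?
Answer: 19596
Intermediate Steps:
E(l) = -4*l (E(l) = l*(-4) = -4*l)
(h(105, 119) + E((-4 + 7)**2)) + 8607 = (105**2 - 4*(-4 + 7)**2) + 8607 = (11025 - 4*3**2) + 8607 = (11025 - 4*9) + 8607 = (11025 - 36) + 8607 = 10989 + 8607 = 19596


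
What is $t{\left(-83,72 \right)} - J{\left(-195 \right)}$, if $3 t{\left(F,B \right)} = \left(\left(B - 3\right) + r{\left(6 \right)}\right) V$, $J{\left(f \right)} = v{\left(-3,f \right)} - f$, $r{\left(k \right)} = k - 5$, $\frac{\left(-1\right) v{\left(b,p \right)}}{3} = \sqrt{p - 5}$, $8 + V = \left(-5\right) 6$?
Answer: $- \frac{3245}{3} + 30 i \sqrt{2} \approx -1081.7 + 42.426 i$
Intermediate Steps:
$V = -38$ ($V = -8 - 30 = -38$)
$v{\left(b,p \right)} = - 3 \sqrt{-5 + p}$ ($v{\left(b,p \right)} = - 3 \sqrt{p - 5} = - 3 \sqrt{-5 + p}$)
$r{\left(k \right)} = -5 + k$
$J{\left(f \right)} = - f - 3 \sqrt{-5 + f}$ ($J{\left(f \right)} = - 3 \sqrt{-5 + f} - f = - f - 3 \sqrt{-5 + f}$)
$t{\left(F,B \right)} = \frac{76}{3} - \frac{38 B}{3}$ ($t{\left(F,B \right)} = \frac{\left(\left(B - 3\right) + \left(-5 + 6\right)\right) \left(-38\right)}{3} = \frac{\left(\left(B - 3\right) + 1\right) \left(-38\right)}{3} = \frac{\left(\left(-3 + B\right) + 1\right) \left(-38\right)}{3} = \frac{\left(-2 + B\right) \left(-38\right)}{3} = \frac{76 - 38 B}{3} = \frac{76}{3} - \frac{38 B}{3}$)
$t{\left(-83,72 \right)} - J{\left(-195 \right)} = \left(\frac{76}{3} - 912\right) - \left(\left(-1\right) \left(-195\right) - 3 \sqrt{-5 - 195}\right) = \left(\frac{76}{3} - 912\right) - \left(195 - 3 \sqrt{-200}\right) = - \frac{2660}{3} - \left(195 - 3 \cdot 10 i \sqrt{2}\right) = - \frac{2660}{3} - \left(195 - 30 i \sqrt{2}\right) = - \frac{3245}{3} + 30 i \sqrt{2}$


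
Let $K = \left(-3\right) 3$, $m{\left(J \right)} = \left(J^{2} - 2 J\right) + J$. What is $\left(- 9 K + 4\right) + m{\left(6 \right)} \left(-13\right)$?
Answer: $-305$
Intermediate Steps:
$m{\left(J \right)} = J^{2} - J$
$K = -9$
$\left(- 9 K + 4\right) + m{\left(6 \right)} \left(-13\right) = \left(\left(-9\right) \left(-9\right) + 4\right) + 6 \left(-1 + 6\right) \left(-13\right) = \left(81 + 4\right) + 6 \cdot 5 \left(-13\right) = 85 + 30 \left(-13\right) = 85 - 390 = -305$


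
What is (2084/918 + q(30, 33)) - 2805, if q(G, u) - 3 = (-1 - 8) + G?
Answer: -1275437/459 ≈ -2778.7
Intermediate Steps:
q(G, u) = -6 + G (q(G, u) = 3 + ((-1 - 8) + G) = 3 + (-9 + G) = -6 + G)
(2084/918 + q(30, 33)) - 2805 = (2084/918 + (-6 + 30)) - 2805 = (2084*(1/918) + 24) - 2805 = (1042/459 + 24) - 2805 = 12058/459 - 2805 = -1275437/459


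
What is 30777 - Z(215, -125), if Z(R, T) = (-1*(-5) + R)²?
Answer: -17623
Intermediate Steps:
Z(R, T) = (5 + R)²
30777 - Z(215, -125) = 30777 - (5 + 215)² = 30777 - 1*220² = 30777 - 1*48400 = 30777 - 48400 = -17623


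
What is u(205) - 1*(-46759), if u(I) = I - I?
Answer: 46759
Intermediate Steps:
u(I) = 0
u(205) - 1*(-46759) = 0 - 1*(-46759) = 0 + 46759 = 46759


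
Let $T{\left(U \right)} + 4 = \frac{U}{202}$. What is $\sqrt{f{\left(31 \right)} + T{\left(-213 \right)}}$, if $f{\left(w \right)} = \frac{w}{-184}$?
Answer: $\frac{i \sqrt{450954698}}{9292} \approx 2.2854 i$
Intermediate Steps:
$f{\left(w \right)} = - \frac{w}{184}$ ($f{\left(w \right)} = w \left(- \frac{1}{184}\right) = - \frac{w}{184}$)
$T{\left(U \right)} = -4 + \frac{U}{202}$
$\sqrt{f{\left(31 \right)} + T{\left(-213 \right)}} = \sqrt{\left(- \frac{1}{184}\right) 31 + \left(-4 + \frac{1}{202} \left(-213\right)\right)} = \sqrt{- \frac{31}{184} - \frac{1021}{202}} = \sqrt{- \frac{97063}{18584}} = \frac{i \sqrt{450954698}}{9292}$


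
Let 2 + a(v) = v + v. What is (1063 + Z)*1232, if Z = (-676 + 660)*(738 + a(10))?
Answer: -13592656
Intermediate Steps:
a(v) = -2 + 2*v (a(v) = -2 + (v + v) = -2 + 2*v)
Z = -12096 (Z = (-676 + 660)*(738 + (-2 + 2*10)) = -16*(738 + (-2 + 20)) = -16*(738 + 18) = -16*756 = -12096)
(1063 + Z)*1232 = (1063 - 12096)*1232 = -11033*1232 = -13592656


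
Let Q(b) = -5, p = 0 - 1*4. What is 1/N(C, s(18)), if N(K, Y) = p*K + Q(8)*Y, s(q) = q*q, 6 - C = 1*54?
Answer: -1/1428 ≈ -0.00070028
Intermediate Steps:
C = -48 (C = 6 - 54 = -48)
p = -4 (p = 0 - 4 = -4)
s(q) = q²
N(K, Y) = -5*Y - 4*K (N(K, Y) = -4*K - 5*Y = -5*Y - 4*K)
1/N(C, s(18)) = 1/(-5*18² - 4*(-48)) = 1/(-5*324 + 192) = 1/(-1620 + 192) = 1/(-1428) = -1/1428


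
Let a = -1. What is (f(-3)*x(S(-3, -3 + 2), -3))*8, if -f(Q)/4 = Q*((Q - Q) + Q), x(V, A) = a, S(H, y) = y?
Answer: 288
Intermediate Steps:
x(V, A) = -1
f(Q) = -4*Q² (f(Q) = -4*Q*((Q - Q) + Q) = -4*Q*(0 + Q) = -4*Q*Q = -4*Q²)
(f(-3)*x(S(-3, -3 + 2), -3))*8 = (-4*(-3)²*(-1))*8 = (-4*9*(-1))*8 = -36*(-1)*8 = 36*8 = 288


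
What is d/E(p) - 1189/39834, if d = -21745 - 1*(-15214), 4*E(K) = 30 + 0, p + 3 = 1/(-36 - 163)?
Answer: -173443181/199170 ≈ -870.83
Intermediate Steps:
p = -598/199 (p = -3 + 1/(-36 - 163) = -3 + 1/(-199) = -3 - 1/199 = -598/199 ≈ -3.0050)
E(K) = 15/2 (E(K) = (30 + 0)/4 = (¼)*30 = 15/2)
d = -6531 (d = -21745 + 15214 = -6531)
d/E(p) - 1189/39834 = -6531/15/2 - 1189/39834 = -6531*2/15 - 1189*1/39834 = -4354/5 - 1189/39834 = -173443181/199170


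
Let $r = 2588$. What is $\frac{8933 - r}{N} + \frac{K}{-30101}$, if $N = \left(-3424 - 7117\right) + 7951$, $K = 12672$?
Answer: $- \frac{44762265}{15592318} \approx -2.8708$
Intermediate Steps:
$N = -2590$ ($N = -10541 + 7951 = -2590$)
$\frac{8933 - r}{N} + \frac{K}{-30101} = \frac{8933 - 2588}{-2590} + \frac{12672}{-30101} = \left(8933 - 2588\right) \left(- \frac{1}{2590}\right) + 12672 \left(- \frac{1}{30101}\right) = 6345 \left(- \frac{1}{2590}\right) - \frac{12672}{30101} = - \frac{1269}{518} - \frac{12672}{30101} = - \frac{44762265}{15592318}$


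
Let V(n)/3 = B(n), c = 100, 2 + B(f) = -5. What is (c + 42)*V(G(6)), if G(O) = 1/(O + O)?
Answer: -2982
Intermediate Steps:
B(f) = -7 (B(f) = -2 - 5 = -7)
G(O) = 1/(2*O)
V(n) = -21 (V(n) = 3*(-7) = -21)
(c + 42)*V(G(6)) = (100 + 42)*(-21) = 142*(-21) = -2982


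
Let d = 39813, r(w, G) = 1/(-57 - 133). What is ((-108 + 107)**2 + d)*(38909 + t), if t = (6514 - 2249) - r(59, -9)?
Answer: 163298335327/95 ≈ 1.7189e+9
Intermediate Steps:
r(w, G) = -1/190 (r(w, G) = 1/(-190) = -1/190)
t = 810351/190 (t = (6514 - 2249) - 1*(-1/190) = 4265 + 1/190 = 810351/190 ≈ 4265.0)
((-108 + 107)**2 + d)*(38909 + t) = ((-108 + 107)**2 + 39813)*(38909 + 810351/190) = ((-1)**2 + 39813)*(8203061/190) = (1 + 39813)*(8203061/190) = 39814*(8203061/190) = 163298335327/95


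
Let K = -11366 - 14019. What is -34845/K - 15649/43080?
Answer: 220774547/218717160 ≈ 1.0094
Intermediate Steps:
K = -25385
-34845/K - 15649/43080 = -34845/(-25385) - 15649/43080 = -34845*(-1/25385) - 15649*1/43080 = 6969/5077 - 15649/43080 = 220774547/218717160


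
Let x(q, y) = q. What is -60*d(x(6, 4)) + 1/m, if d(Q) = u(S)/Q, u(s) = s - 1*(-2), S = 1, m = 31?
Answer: -929/31 ≈ -29.968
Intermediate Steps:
u(s) = 2 + s (u(s) = s + 2 = 2 + s)
d(Q) = 3/Q (d(Q) = (2 + 1)/Q = 3/Q)
-60*d(x(6, 4)) + 1/m = -180/6 + 1/31 = -60*½ + 1/31 = -30 + 1/31 = -929/31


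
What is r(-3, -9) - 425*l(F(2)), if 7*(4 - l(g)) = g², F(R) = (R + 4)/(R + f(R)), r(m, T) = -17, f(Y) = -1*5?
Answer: -10319/7 ≈ -1474.1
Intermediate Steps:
f(Y) = -5
F(R) = (4 + R)/(-5 + R) (F(R) = (R + 4)/(R - 5) = (4 + R)/(-5 + R))
l(g) = 4 - g²/7
r(-3, -9) - 425*l(F(2)) = -17 - 425*(4 - (4 + 2)²/(-5 + 2)²/7) = -17 - 425*(4 - (6/(-3))²/7) = -17 - 425*(4 - (-⅓*6)²/7) = -17 - 425*(4 - ⅐*(-2)²) = -17 - 425*(4 - ⅐*4) = -17 - 425*(4 - 4/7) = -17 - 425*24/7 = -17 - 10200/7 = -10319/7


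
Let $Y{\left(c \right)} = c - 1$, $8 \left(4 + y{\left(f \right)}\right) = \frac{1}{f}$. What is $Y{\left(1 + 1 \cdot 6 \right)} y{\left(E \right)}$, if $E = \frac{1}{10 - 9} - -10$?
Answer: $- \frac{1053}{44} \approx -23.932$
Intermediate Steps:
$E = 11$ ($E = 1^{-1} + 10 = 1 + 10 = 11$)
$y{\left(f \right)} = -4 + \frac{1}{8 f}$
$Y{\left(c \right)} = -1 + c$
$Y{\left(1 + 1 \cdot 6 \right)} y{\left(E \right)} = \left(-1 + \left(1 + 1 \cdot 6\right)\right) \left(-4 + \frac{1}{8 \cdot 11}\right) = \left(-1 + \left(1 + 6\right)\right) \left(-4 + \frac{1}{8} \cdot \frac{1}{11}\right) = \left(-1 + 7\right) \left(-4 + \frac{1}{88}\right) = 6 \left(- \frac{351}{88}\right) = - \frac{1053}{44}$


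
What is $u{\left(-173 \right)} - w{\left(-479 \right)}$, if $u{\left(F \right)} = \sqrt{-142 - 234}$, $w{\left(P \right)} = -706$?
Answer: $706 + 2 i \sqrt{94} \approx 706.0 + 19.391 i$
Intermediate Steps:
$u{\left(F \right)} = 2 i \sqrt{94}$ ($u{\left(F \right)} = \sqrt{-376} = 2 i \sqrt{94}$)
$u{\left(-173 \right)} - w{\left(-479 \right)} = 2 i \sqrt{94} - -706 = 2 i \sqrt{94} + 706 = 706 + 2 i \sqrt{94}$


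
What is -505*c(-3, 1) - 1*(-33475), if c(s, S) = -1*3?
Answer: 34990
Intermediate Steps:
c(s, S) = -3
-505*c(-3, 1) - 1*(-33475) = -505*(-3) - 1*(-33475) = 1515 + 33475 = 34990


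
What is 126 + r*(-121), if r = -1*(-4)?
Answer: -358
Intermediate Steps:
r = 4
126 + r*(-121) = 126 + 4*(-121) = 126 - 484 = -358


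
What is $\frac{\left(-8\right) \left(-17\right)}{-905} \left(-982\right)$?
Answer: $\frac{133552}{905} \approx 147.57$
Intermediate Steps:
$\frac{\left(-8\right) \left(-17\right)}{-905} \left(-982\right) = 136 \left(- \frac{1}{905}\right) \left(-982\right) = \left(- \frac{136}{905}\right) \left(-982\right) = \frac{133552}{905}$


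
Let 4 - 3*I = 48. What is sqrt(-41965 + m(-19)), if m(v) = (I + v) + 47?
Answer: I*sqrt(377565)/3 ≈ 204.82*I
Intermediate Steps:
I = -44/3 (I = 4/3 - 1/3*48 = 4/3 - 16 = -44/3 ≈ -14.667)
m(v) = 97/3 + v (m(v) = (-44/3 + v) + 47 = 97/3 + v)
sqrt(-41965 + m(-19)) = sqrt(-41965 + (97/3 - 19)) = sqrt(-41965 + 40/3) = sqrt(-125855/3) = I*sqrt(377565)/3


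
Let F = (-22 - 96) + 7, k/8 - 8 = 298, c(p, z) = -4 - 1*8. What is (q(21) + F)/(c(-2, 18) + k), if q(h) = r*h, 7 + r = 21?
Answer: 61/812 ≈ 0.075123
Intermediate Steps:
r = 14 (r = -7 + 21 = 14)
c(p, z) = -12 (c(p, z) = -4 - 8 = -12)
k = 2448 (k = 64 + 8*298 = 64 + 2384 = 2448)
q(h) = 14*h
F = -111 (F = -118 + 7 = -111)
(q(21) + F)/(c(-2, 18) + k) = (14*21 - 111)/(-12 + 2448) = (294 - 111)/2436 = 183*(1/2436) = 61/812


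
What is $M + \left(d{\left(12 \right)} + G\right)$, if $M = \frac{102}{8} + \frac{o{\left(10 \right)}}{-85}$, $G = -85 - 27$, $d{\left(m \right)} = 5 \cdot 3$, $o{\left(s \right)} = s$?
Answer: $- \frac{5737}{68} \approx -84.368$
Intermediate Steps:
$d{\left(m \right)} = 15$
$G = -112$
$M = \frac{859}{68}$ ($M = \frac{102}{8} + \frac{10}{-85} = 102 \cdot \frac{1}{8} + 10 \left(- \frac{1}{85}\right) = \frac{51}{4} - \frac{2}{17} = \frac{859}{68} \approx 12.632$)
$M + \left(d{\left(12 \right)} + G\right) = \frac{859}{68} + \left(15 - 112\right) = \frac{859}{68} - 97 = - \frac{5737}{68}$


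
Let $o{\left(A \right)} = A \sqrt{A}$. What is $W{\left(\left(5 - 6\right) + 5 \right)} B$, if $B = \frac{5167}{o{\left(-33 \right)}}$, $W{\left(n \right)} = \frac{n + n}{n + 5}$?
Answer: $\frac{41336 i \sqrt{33}}{9801} \approx 24.228 i$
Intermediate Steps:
$W{\left(n \right)} = \frac{2 n}{5 + n}$
$o{\left(A \right)} = A^{\frac{3}{2}}$
$B = \frac{5167 i \sqrt{33}}{1089}$ ($B = \frac{5167}{\left(-33\right)^{\frac{3}{2}}} = \frac{5167}{\left(-33\right) i \sqrt{33}} = 5167 \frac{i \sqrt{33}}{1089} = \frac{5167 i \sqrt{33}}{1089} \approx 27.256 i$)
$W{\left(\left(5 - 6\right) + 5 \right)} B = \frac{2 \left(\left(5 - 6\right) + 5\right)}{5 + \left(\left(5 - 6\right) + 5\right)} \frac{5167 i \sqrt{33}}{1089} = \frac{2 \left(-1 + 5\right)}{5 + \left(-1 + 5\right)} \frac{5167 i \sqrt{33}}{1089} = 2 \cdot 4 \frac{1}{5 + 4} \frac{5167 i \sqrt{33}}{1089} = 2 \cdot 4 \cdot \frac{1}{9} \frac{5167 i \sqrt{33}}{1089} = \frac{8 \frac{5167 i \sqrt{33}}{1089}}{9} = \frac{41336 i \sqrt{33}}{9801}$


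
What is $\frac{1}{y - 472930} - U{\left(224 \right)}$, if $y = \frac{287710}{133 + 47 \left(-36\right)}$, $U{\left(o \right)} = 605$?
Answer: $- \frac{446239277459}{737585580} \approx -605.0$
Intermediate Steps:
$y = - \frac{287710}{1559}$ ($y = \frac{287710}{133 - 1692} = \frac{287710}{-1559} = 287710 \left(- \frac{1}{1559}\right) = - \frac{287710}{1559} \approx -184.55$)
$\frac{1}{y - 472930} - U{\left(224 \right)} = \frac{1}{- \frac{287710}{1559} - 472930} - 605 = \frac{1}{- \frac{737585580}{1559}} - 605 = - \frac{1559}{737585580} - 605 = - \frac{446239277459}{737585580}$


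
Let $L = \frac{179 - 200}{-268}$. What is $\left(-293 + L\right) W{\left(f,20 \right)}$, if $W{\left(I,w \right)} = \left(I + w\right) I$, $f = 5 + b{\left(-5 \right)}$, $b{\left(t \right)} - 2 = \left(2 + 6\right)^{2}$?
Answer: $- \frac{507207883}{268} \approx -1.8926 \cdot 10^{6}$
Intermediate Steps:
$b{\left(t \right)} = 66$ ($b{\left(t \right)} = 2 + \left(2 + 6\right)^{2} = 2 + 8^{2} = 2 + 64 = 66$)
$f = 71$ ($f = 5 + 66 = 71$)
$W{\left(I,w \right)} = I \left(I + w\right)$
$L = \frac{21}{268}$ ($L = \left(179 - 200\right) \left(- \frac{1}{268}\right) = \left(-21\right) \left(- \frac{1}{268}\right) = \frac{21}{268} \approx 0.078358$)
$\left(-293 + L\right) W{\left(f,20 \right)} = \left(-293 + \frac{21}{268}\right) 71 \left(71 + 20\right) = - \frac{78503 \cdot 71 \cdot 91}{268} = \left(- \frac{78503}{268}\right) 6461 = - \frac{507207883}{268}$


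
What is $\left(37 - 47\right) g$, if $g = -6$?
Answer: $60$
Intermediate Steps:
$\left(37 - 47\right) g = \left(37 - 47\right) \left(-6\right) = \left(-10\right) \left(-6\right) = 60$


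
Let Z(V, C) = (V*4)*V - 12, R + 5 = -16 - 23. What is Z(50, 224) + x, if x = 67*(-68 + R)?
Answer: 2484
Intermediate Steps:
R = -44 (R = -5 + (-16 - 23) = -5 - 39 = -44)
x = -7504 (x = 67*(-68 - 44) = 67*(-112) = -7504)
Z(V, C) = -12 + 4*V² (Z(V, C) = (4*V)*V - 12 = 4*V² - 12 = -12 + 4*V²)
Z(50, 224) + x = (-12 + 4*50²) - 7504 = (-12 + 4*2500) - 7504 = (-12 + 10000) - 7504 = 9988 - 7504 = 2484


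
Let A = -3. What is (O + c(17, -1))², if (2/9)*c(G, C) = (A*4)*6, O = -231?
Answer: 308025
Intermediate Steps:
c(G, C) = -324 (c(G, C) = 9*(-3*4*6)/2 = 9*(-12*6)/2 = (9/2)*(-72) = -324)
(O + c(17, -1))² = (-231 - 324)² = (-555)² = 308025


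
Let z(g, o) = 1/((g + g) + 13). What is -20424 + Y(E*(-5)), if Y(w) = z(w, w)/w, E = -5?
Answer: -32167799/1575 ≈ -20424.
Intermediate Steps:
z(g, o) = 1/(13 + 2*g) (z(g, o) = 1/(2*g + 13) = 1/(13 + 2*g))
Y(w) = 1/(w*(13 + 2*w)) (Y(w) = 1/((13 + 2*w)*w) = 1/(w*(13 + 2*w)))
-20424 + Y(E*(-5)) = -20424 + 1/(((-5*(-5)))*(13 + 2*(-5*(-5)))) = -20424 + 1/(25*(13 + 2*25)) = -20424 + 1/(25*(13 + 50)) = -20424 + (1/25)/63 = -20424 + (1/25)*(1/63) = -20424 + 1/1575 = -32167799/1575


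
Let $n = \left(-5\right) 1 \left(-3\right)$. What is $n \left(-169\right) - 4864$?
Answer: $-7399$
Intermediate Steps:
$n = 15$ ($n = \left(-5\right) \left(-3\right) = 15$)
$n \left(-169\right) - 4864 = 15 \left(-169\right) - 4864 = -2535 - 4864 = -7399$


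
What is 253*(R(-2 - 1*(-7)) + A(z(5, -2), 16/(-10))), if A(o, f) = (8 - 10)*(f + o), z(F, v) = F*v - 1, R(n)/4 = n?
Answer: 57178/5 ≈ 11436.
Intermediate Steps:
R(n) = 4*n
z(F, v) = -1 + F*v
A(o, f) = -2*f - 2*o (A(o, f) = -2*(f + o) = -2*f - 2*o)
253*(R(-2 - 1*(-7)) + A(z(5, -2), 16/(-10))) = 253*(4*(-2 - 1*(-7)) + (-32/(-10) - 2*(-1 + 5*(-2)))) = 253*(4*(-2 + 7) + (-32*(-1)/10 - 2*(-1 - 10))) = 253*(4*5 + (-2*(-8/5) - 2*(-11))) = 253*(20 + (16/5 + 22)) = 253*(20 + 126/5) = 253*(226/5) = 57178/5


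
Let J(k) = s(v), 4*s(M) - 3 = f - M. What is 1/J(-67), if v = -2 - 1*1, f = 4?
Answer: 2/5 ≈ 0.40000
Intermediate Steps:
v = -3 (v = -2 - 1 = -3)
s(M) = 7/4 - M/4 (s(M) = 3/4 + (4 - M)/4 = 3/4 + (1 - M/4) = 7/4 - M/4)
J(k) = 5/2 (J(k) = 7/4 - 1/4*(-3) = 7/4 + 3/4 = 5/2)
1/J(-67) = 1/(5/2) = 2/5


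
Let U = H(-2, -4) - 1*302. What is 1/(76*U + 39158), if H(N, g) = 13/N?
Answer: 1/15712 ≈ 6.3646e-5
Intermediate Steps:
U = -617/2 (U = 13/(-2) - 1*302 = 13*(-1/2) - 302 = -13/2 - 302 = -617/2 ≈ -308.50)
1/(76*U + 39158) = 1/(76*(-617/2) + 39158) = 1/(-23446 + 39158) = 1/15712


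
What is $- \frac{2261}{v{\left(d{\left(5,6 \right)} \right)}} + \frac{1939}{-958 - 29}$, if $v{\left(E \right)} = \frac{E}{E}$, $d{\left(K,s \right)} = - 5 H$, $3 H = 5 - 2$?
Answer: $- \frac{319078}{141} \approx -2263.0$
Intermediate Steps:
$H = 1$ ($H = \frac{5 - 2}{3} = \frac{1}{3} \cdot 3 = 1$)
$d{\left(K,s \right)} = -5$ ($d{\left(K,s \right)} = \left(-5\right) 1 = -5$)
$v{\left(E \right)} = 1$
$- \frac{2261}{v{\left(d{\left(5,6 \right)} \right)}} + \frac{1939}{-958 - 29} = - \frac{2261}{1} + \frac{1939}{-958 - 29} = \left(-2261\right) 1 + \frac{1939}{-958 - 29} = -2261 + \frac{1939}{-987} = -2261 + 1939 \left(- \frac{1}{987}\right) = -2261 - \frac{277}{141} = - \frac{319078}{141}$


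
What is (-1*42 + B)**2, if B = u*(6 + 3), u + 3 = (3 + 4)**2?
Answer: 138384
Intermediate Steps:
u = 46 (u = -3 + (3 + 4)**2 = -3 + 7**2 = -3 + 49 = 46)
B = 414 (B = 46*(6 + 3) = 46*9 = 414)
(-1*42 + B)**2 = (-1*42 + 414)**2 = (-42 + 414)**2 = 372**2 = 138384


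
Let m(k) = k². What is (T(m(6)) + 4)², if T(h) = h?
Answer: 1600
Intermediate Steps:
(T(m(6)) + 4)² = (6² + 4)² = (36 + 4)² = 40² = 1600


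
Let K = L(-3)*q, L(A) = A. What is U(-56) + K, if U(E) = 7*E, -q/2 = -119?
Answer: -1106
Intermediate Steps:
q = 238 (q = -2*(-119) = 238)
K = -714 (K = -3*238 = -714)
U(-56) + K = 7*(-56) - 714 = -392 - 714 = -1106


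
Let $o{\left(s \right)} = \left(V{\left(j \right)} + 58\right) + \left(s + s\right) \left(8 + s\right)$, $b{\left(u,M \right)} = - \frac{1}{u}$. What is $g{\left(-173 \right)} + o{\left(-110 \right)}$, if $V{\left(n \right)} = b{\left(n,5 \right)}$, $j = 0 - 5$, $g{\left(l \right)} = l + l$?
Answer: $\frac{110761}{5} \approx 22152.0$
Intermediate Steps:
$g{\left(l \right)} = 2 l$
$j = -5$
$V{\left(n \right)} = - \frac{1}{n}$
$o{\left(s \right)} = \frac{291}{5} + 2 s \left(8 + s\right)$ ($o{\left(s \right)} = \left(- \frac{1}{-5} + 58\right) + \left(s + s\right) \left(8 + s\right) = \left(\left(-1\right) \left(- \frac{1}{5}\right) + 58\right) + 2 s \left(8 + s\right) = \left(\frac{1}{5} + 58\right) + 2 s \left(8 + s\right) = \frac{291}{5} + 2 s \left(8 + s\right)$)
$g{\left(-173 \right)} + o{\left(-110 \right)} = 2 \left(-173\right) + \left(\frac{291}{5} + 2 \left(-110\right)^{2} + 16 \left(-110\right)\right) = -346 + \left(\frac{291}{5} + 2 \cdot 12100 - 1760\right) = -346 + \left(\frac{291}{5} + 24200 - 1760\right) = -346 + \frac{112491}{5} = \frac{110761}{5}$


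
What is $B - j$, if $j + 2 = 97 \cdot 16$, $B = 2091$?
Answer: $541$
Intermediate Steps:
$j = 1550$ ($j = -2 + 97 \cdot 16 = -2 + 1552 = 1550$)
$B - j = 2091 - 1550 = 541$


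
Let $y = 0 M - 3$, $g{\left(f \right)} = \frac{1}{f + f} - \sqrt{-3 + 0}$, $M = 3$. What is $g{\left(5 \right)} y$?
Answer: $- \frac{3}{10} + 3 i \sqrt{3} \approx -0.3 + 5.1962 i$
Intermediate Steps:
$g{\left(f \right)} = \frac{1}{2 f} - i \sqrt{3}$ ($g{\left(f \right)} = \frac{1}{2 f} - \sqrt{-3} = \frac{1}{2 f} - i \sqrt{3}$)
$y = -3$ ($y = 0 \cdot 3 - 3 = 0 - 3 = -3$)
$g{\left(5 \right)} y = \left(\frac{1}{2 \cdot 5} - i \sqrt{3}\right) \left(-3\right) = \left(\frac{1}{2} \cdot \frac{1}{5} - i \sqrt{3}\right) \left(-3\right) = \left(\frac{1}{10} - i \sqrt{3}\right) \left(-3\right) = - \frac{3}{10} + 3 i \sqrt{3}$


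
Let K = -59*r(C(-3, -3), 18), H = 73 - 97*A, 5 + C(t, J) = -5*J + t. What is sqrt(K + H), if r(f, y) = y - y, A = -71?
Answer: 4*sqrt(435) ≈ 83.427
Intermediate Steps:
C(t, J) = -5 + t - 5*J (C(t, J) = -5 + (-5*J + t) = -5 + (t - 5*J) = -5 + t - 5*J)
r(f, y) = 0
H = 6960 (H = 73 - 97*(-71) = 73 + 6887 = 6960)
K = 0 (K = -59*0 = 0)
sqrt(K + H) = sqrt(0 + 6960) = sqrt(6960) = 4*sqrt(435)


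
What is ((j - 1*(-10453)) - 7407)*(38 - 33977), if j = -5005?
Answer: 66486501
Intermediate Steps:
((j - 1*(-10453)) - 7407)*(38 - 33977) = ((-5005 - 1*(-10453)) - 7407)*(38 - 33977) = ((-5005 + 10453) - 7407)*(-33939) = (5448 - 7407)*(-33939) = -1959*(-33939) = 66486501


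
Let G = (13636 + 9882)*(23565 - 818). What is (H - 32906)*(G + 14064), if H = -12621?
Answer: -24355943861270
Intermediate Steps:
G = 534963946 (G = 23518*22747 = 534963946)
(H - 32906)*(G + 14064) = (-12621 - 32906)*(534963946 + 14064) = -45527*534978010 = -24355943861270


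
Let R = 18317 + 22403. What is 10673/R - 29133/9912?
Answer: -45021041/16817360 ≈ -2.6771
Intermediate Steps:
R = 40720
10673/R - 29133/9912 = 10673/40720 - 29133/9912 = 10673*(1/40720) - 29133*1/9912 = 10673/40720 - 9711/3304 = -45021041/16817360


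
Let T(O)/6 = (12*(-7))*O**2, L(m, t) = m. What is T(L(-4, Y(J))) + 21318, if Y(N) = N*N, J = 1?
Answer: 13254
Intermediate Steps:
Y(N) = N**2
T(O) = -504*O**2 (T(O) = 6*((12*(-7))*O**2) = 6*(-84*O**2) = -504*O**2)
T(L(-4, Y(J))) + 21318 = -504*(-4)**2 + 21318 = -504*16 + 21318 = -8064 + 21318 = 13254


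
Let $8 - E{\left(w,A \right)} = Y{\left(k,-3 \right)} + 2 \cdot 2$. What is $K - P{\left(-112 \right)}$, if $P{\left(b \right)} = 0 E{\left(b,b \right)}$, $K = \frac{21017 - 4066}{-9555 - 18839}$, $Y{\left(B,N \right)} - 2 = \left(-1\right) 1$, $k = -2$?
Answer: $- \frac{16951}{28394} \approx -0.59699$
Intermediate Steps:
$Y{\left(B,N \right)} = 1$ ($Y{\left(B,N \right)} = 2 - 1 = 1$)
$E{\left(w,A \right)} = 3$ ($E{\left(w,A \right)} = 8 - \left(1 + 2 \cdot 2\right) = 8 - \left(1 + 4\right) = 8 - 5 = 3$)
$K = - \frac{16951}{28394}$ ($K = \frac{16951}{-28394} = 16951 \left(- \frac{1}{28394}\right) = - \frac{16951}{28394} \approx -0.59699$)
$P{\left(b \right)} = 0$ ($P{\left(b \right)} = 0 \cdot 3 = 0$)
$K - P{\left(-112 \right)} = - \frac{16951}{28394} - 0 = - \frac{16951}{28394} + 0 = - \frac{16951}{28394}$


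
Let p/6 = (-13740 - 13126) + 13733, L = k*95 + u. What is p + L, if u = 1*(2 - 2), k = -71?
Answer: -85543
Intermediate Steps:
u = 0 (u = 1*0 = 0)
L = -6745 (L = -71*95 + 0 = -6745 + 0 = -6745)
p = -78798 (p = 6*((-13740 - 13126) + 13733) = 6*(-26866 + 13733) = 6*(-13133) = -78798)
p + L = -78798 - 6745 = -85543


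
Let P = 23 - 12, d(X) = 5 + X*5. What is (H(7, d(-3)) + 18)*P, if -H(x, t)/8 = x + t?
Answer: 462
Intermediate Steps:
d(X) = 5 + 5*X
P = 11
H(x, t) = -8*t - 8*x (H(x, t) = -8*(x + t) = -8*(t + x) = -8*t - 8*x)
(H(7, d(-3)) + 18)*P = ((-8*(5 + 5*(-3)) - 8*7) + 18)*11 = ((-8*(5 - 15) - 56) + 18)*11 = ((-8*(-10) - 56) + 18)*11 = ((80 - 56) + 18)*11 = (24 + 18)*11 = 42*11 = 462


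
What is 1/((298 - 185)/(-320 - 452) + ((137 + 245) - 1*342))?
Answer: 772/30767 ≈ 0.025092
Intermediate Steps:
1/((298 - 185)/(-320 - 452) + ((137 + 245) - 1*342)) = 1/(113/(-772) + (382 - 342)) = 1/(113*(-1/772) + 40) = 1/(-113/772 + 40) = 1/(30767/772) = 772/30767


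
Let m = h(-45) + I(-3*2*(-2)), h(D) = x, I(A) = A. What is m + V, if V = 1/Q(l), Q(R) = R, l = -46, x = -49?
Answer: -1703/46 ≈ -37.022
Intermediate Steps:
h(D) = -49
V = -1/46 (V = 1/(-46) = -1/46 ≈ -0.021739)
m = -37 (m = -49 - 3*2*(-2) = -49 - 6*(-2) = -49 + 12 = -37)
m + V = -37 - 1/46 = -1703/46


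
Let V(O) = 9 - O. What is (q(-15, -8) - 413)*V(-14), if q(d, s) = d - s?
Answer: -9660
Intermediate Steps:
(q(-15, -8) - 413)*V(-14) = ((-15 - 1*(-8)) - 413)*(9 - 1*(-14)) = ((-15 + 8) - 413)*(9 + 14) = (-7 - 413)*23 = -420*23 = -9660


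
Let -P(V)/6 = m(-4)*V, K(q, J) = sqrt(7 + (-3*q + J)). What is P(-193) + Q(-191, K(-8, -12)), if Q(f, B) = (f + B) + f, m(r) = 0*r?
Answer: -382 + sqrt(19) ≈ -377.64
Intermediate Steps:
m(r) = 0
K(q, J) = sqrt(7 + J - 3*q) (K(q, J) = sqrt(7 + (J - 3*q)) = sqrt(7 + J - 3*q))
P(V) = 0 (P(V) = -0*V = -6*0 = 0)
Q(f, B) = B + 2*f (Q(f, B) = (B + f) + f = B + 2*f)
P(-193) + Q(-191, K(-8, -12)) = 0 + (sqrt(7 - 12 - 3*(-8)) + 2*(-191)) = 0 + (sqrt(7 - 12 + 24) - 382) = 0 + (sqrt(19) - 382) = 0 + (-382 + sqrt(19)) = -382 + sqrt(19)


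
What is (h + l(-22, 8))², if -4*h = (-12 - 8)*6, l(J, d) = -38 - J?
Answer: 196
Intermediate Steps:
h = 30 (h = -(-12 - 8)*6/4 = -(-5)*6 = -¼*(-120) = 30)
(h + l(-22, 8))² = (30 + (-38 - 1*(-22)))² = (30 + (-38 + 22))² = (30 - 16)² = 14² = 196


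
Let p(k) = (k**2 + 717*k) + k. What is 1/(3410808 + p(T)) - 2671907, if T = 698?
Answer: -11754189148631/4399176 ≈ -2.6719e+6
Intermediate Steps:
p(k) = k**2 + 718*k
1/(3410808 + p(T)) - 2671907 = 1/(3410808 + 698*(718 + 698)) - 2671907 = 1/(3410808 + 698*1416) - 2671907 = 1/(3410808 + 988368) - 2671907 = 1/4399176 - 2671907 = -11754189148631/4399176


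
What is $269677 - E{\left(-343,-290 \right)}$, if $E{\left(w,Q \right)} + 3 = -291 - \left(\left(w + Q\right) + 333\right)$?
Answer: $269671$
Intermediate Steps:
$E{\left(w,Q \right)} = -627 - Q - w$ ($E{\left(w,Q \right)} = -3 - \left(624 + Q + w\right) = -627 - Q - w$)
$269677 - E{\left(-343,-290 \right)} = 269677 - \left(-627 - -290 - -343\right) = 269677 - \left(-627 + 290 + 343\right) = 269677 - 6 = 269671$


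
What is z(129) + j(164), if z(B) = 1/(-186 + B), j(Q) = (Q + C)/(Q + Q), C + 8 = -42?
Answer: 3085/9348 ≈ 0.33002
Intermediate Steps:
C = -50 (C = -8 - 42 = -50)
j(Q) = (-50 + Q)/(2*Q) (j(Q) = (Q - 50)/(Q + Q) = (-50 + Q)/((2*Q)) = (-50 + Q)*(1/(2*Q)) = (-50 + Q)/(2*Q))
z(129) + j(164) = 1/(-186 + 129) + (½)*(-50 + 164)/164 = 1/(-57) + (½)*(1/164)*114 = -1/57 + 57/164 = 3085/9348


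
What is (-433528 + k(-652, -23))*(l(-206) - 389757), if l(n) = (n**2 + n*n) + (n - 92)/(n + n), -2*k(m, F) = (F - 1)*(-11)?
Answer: 13618259889630/103 ≈ 1.3222e+11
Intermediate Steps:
k(m, F) = -11/2 + 11*F/2 (k(m, F) = -(F - 1)*(-11)/2 = -(-1 + F)*(-11)/2 = -(11 - 11*F)/2 = -11/2 + 11*F/2)
l(n) = 2*n**2 + (-92 + n)/(2*n) (l(n) = (n**2 + n**2) + (-92 + n)/((2*n)) = 2*n**2 + (-92 + n)*(1/(2*n)) = 2*n**2 + (-92 + n)/(2*n))
(-433528 + k(-652, -23))*(l(-206) - 389757) = (-433528 + (-11/2 + (11/2)*(-23)))*((1/2)*(-92 - 206 + 4*(-206)**3)/(-206) - 389757) = (-433528 + (-11/2 - 253/2))*((1/2)*(-1/206)*(-92 - 206 + 4*(-8741816)) - 389757) = (-433528 - 132)*((1/2)*(-1/206)*(-92 - 206 - 34967264) - 389757) = -433660*((1/2)*(-1/206)*(-34967562) - 389757) = -433660*(17483781/206 - 389757) = -433660*(-62806161/206) = 13618259889630/103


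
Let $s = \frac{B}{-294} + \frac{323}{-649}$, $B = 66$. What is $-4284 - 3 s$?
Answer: $- \frac{136166586}{31801} \approx -4281.8$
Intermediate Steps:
$s = - \frac{22966}{31801}$ ($s = \frac{66}{-294} + \frac{323}{-649} = 66 \left(- \frac{1}{294}\right) + 323 \left(- \frac{1}{649}\right) = - \frac{11}{49} - \frac{323}{649} = - \frac{22966}{31801} \approx -0.72218$)
$-4284 - 3 s = -4284 - 3 \left(- \frac{22966}{31801}\right) = -4284 - - \frac{68898}{31801} = -4284 + \frac{68898}{31801} = - \frac{136166586}{31801}$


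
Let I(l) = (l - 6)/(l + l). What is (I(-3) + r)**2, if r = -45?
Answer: 7569/4 ≈ 1892.3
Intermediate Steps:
I(l) = (-6 + l)/(2*l) (I(l) = (-6 + l)/((2*l)) = (-6 + l)*(1/(2*l)) = (-6 + l)/(2*l))
(I(-3) + r)**2 = ((1/2)*(-6 - 3)/(-3) - 45)**2 = ((1/2)*(-1/3)*(-9) - 45)**2 = (3/2 - 45)**2 = (-87/2)**2 = 7569/4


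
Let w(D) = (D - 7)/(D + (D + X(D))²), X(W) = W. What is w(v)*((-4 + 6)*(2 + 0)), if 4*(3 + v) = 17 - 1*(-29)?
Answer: 12/595 ≈ 0.020168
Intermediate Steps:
v = 17/2 (v = -3 + (17 - 1*(-29))/4 = -3 + (17 + 29)/4 = -3 + (¼)*46 = -3 + 23/2 = 17/2 ≈ 8.5000)
w(D) = (-7 + D)/(D + 4*D²) (w(D) = (D - 7)/(D + (D + D)²) = (-7 + D)/(D + (2*D)²) = (-7 + D)/(D + 4*D²))
w(v)*((-4 + 6)*(2 + 0)) = ((-7 + 17/2)/((17/2)*(1 + 4*(17/2))))*((-4 + 6)*(2 + 0)) = ((2/17)*(3/2)/(1 + 34))*(2*2) = ((2/17)*(3/2)/35)*4 = ((2/17)*(1/35)*(3/2))*4 = (3/595)*4 = 12/595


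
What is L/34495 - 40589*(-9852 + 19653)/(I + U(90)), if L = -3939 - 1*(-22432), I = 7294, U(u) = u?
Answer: -13722415604243/254711080 ≈ -53874.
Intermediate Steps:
L = 18493 (L = -3939 + 22432 = 18493)
L/34495 - 40589*(-9852 + 19653)/(I + U(90)) = 18493/34495 - 40589*(-9852 + 19653)/(7294 + 90) = 18493*(1/34495) - 40589/(7384/9801) = 18493/34495 - 40589/(7384*(1/9801)) = 18493/34495 - 40589/7384/9801 = 18493/34495 - 40589*9801/7384 = 18493/34495 - 397812789/7384 = -13722415604243/254711080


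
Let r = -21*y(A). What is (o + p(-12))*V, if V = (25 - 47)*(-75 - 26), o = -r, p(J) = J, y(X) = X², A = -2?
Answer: 159984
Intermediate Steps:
r = -84 (r = -21*(-2)² = -21*4 = -84)
o = 84 (o = -1*(-84) = 84)
V = 2222 (V = -22*(-101) = 2222)
(o + p(-12))*V = (84 - 12)*2222 = 72*2222 = 159984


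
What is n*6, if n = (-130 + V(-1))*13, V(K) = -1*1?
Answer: -10218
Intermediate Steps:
V(K) = -1
n = -1703 (n = (-130 - 1)*13 = -131*13 = -1703)
n*6 = -1703*6 = -10218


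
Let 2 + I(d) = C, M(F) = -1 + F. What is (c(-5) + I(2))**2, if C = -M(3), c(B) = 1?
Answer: 9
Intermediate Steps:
C = -2 (C = -(-1 + 3) = -1*2 = -2)
I(d) = -4 (I(d) = -2 - 2 = -4)
(c(-5) + I(2))**2 = (1 - 4)**2 = (-3)**2 = 9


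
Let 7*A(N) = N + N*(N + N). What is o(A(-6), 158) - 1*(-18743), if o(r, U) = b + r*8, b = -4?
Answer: 131701/7 ≈ 18814.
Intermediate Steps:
A(N) = N/7 + 2*N**2/7 (A(N) = (N + N*(N + N))/7 = (N + N*(2*N))/7 = (N + 2*N**2)/7 = N/7 + 2*N**2/7)
o(r, U) = -4 + 8*r (o(r, U) = -4 + r*8 = -4 + 8*r)
o(A(-6), 158) - 1*(-18743) = (-4 + 8*((1/7)*(-6)*(1 + 2*(-6)))) - 1*(-18743) = (-4 + 8*((1/7)*(-6)*(1 - 12))) + 18743 = (-4 + 8*((1/7)*(-6)*(-11))) + 18743 = (-4 + 8*(66/7)) + 18743 = (-4 + 528/7) + 18743 = 500/7 + 18743 = 131701/7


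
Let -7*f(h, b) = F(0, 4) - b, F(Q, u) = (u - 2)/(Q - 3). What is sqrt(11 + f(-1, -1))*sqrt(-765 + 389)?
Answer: 4*I*sqrt(113505)/21 ≈ 64.172*I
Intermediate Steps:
F(Q, u) = (-2 + u)/(-3 + Q)
f(h, b) = 2/21 + b/7 (f(h, b) = -((-2 + 4)/(-3 + 0) - b)/7 = -(2/(-3) - b)/7 = -(-1/3*2 - b)/7 = -(-2/3 - b)/7 = 2/21 + b/7)
sqrt(11 + f(-1, -1))*sqrt(-765 + 389) = sqrt(11 + (2/21 + (1/7)*(-1)))*sqrt(-765 + 389) = sqrt(11 + (2/21 - 1/7))*sqrt(-376) = sqrt(11 - 1/21)*(2*I*sqrt(94)) = sqrt(230/21)*(2*I*sqrt(94)) = (sqrt(4830)/21)*(2*I*sqrt(94)) = 4*I*sqrt(113505)/21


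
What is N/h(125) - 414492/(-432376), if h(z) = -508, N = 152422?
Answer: -2052907898/6863969 ≈ -299.08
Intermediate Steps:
N/h(125) - 414492/(-432376) = 152422/(-508) - 414492/(-432376) = 152422*(-1/508) - 414492*(-1/432376) = -76211/254 + 103623/108094 = -2052907898/6863969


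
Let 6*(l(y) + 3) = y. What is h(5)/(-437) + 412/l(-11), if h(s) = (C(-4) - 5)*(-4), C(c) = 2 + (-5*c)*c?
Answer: -1089892/12673 ≈ -86.001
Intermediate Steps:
l(y) = -3 + y/6
C(c) = 2 - 5*c**2
h(s) = 332 (h(s) = ((2 - 5*(-4)**2) - 5)*(-4) = ((2 - 5*16) - 5)*(-4) = ((2 - 80) - 5)*(-4) = (-78 - 5)*(-4) = -83*(-4) = 332)
h(5)/(-437) + 412/l(-11) = 332/(-437) + 412/(-3 + (1/6)*(-11)) = 332*(-1/437) + 412/(-3 - 11/6) = -332/437 + 412/(-29/6) = -332/437 + 412*(-6/29) = -332/437 - 2472/29 = -1089892/12673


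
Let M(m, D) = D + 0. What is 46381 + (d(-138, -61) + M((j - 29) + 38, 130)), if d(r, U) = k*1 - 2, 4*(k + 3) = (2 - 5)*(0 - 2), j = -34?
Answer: 93015/2 ≈ 46508.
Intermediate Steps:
k = -3/2 (k = -3 + ((2 - 5)*(0 - 2))/4 = -3 + (-3*(-2))/4 = -3 + (1/4)*6 = -3 + 3/2 = -3/2 ≈ -1.5000)
d(r, U) = -7/2 (d(r, U) = -3/2*1 - 2 = -3/2 - 2 = -7/2)
M(m, D) = D
46381 + (d(-138, -61) + M((j - 29) + 38, 130)) = 46381 + (-7/2 + 130) = 46381 + 253/2 = 93015/2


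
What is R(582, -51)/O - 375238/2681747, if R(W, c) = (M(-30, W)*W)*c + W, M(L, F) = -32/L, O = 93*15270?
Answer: -171173531901/1057882147825 ≈ -0.16181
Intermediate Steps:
O = 1420110
R(W, c) = W + 16*W*c/15 (R(W, c) = ((-32/(-30))*W)*c + W = ((-32*(-1/30))*W)*c + W = (16*W/15)*c + W = 16*W*c/15 + W = W + 16*W*c/15)
R(582, -51)/O - 375238/2681747 = ((1/15)*582*(15 + 16*(-51)))/1420110 - 375238/2681747 = ((1/15)*582*(15 - 816))*(1/1420110) - 375238*1/2681747 = ((1/15)*582*(-801))*(1/1420110) - 375238/2681747 = -155394/5*1/1420110 - 375238/2681747 = -8633/394475 - 375238/2681747 = -171173531901/1057882147825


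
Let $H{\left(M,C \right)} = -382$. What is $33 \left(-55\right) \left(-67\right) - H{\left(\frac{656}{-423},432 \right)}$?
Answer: $121987$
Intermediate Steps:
$33 \left(-55\right) \left(-67\right) - H{\left(\frac{656}{-423},432 \right)} = 33 \left(-55\right) \left(-67\right) - -382 = \left(-1815\right) \left(-67\right) + 382 = 121605 + 382 = 121987$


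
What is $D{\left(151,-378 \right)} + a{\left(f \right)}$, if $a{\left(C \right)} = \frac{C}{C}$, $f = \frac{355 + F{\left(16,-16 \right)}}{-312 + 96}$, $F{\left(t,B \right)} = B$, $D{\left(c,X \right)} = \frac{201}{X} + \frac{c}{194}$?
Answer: $\frac{7618}{6111} \approx 1.2466$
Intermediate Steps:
$D{\left(c,X \right)} = \frac{201}{X} + \frac{c}{194}$ ($D{\left(c,X \right)} = \frac{201}{X} + c \frac{1}{194} = \frac{201}{X} + \frac{c}{194}$)
$f = - \frac{113}{72}$ ($f = \frac{355 - 16}{-312 + 96} = \frac{339}{-216} = 339 \left(- \frac{1}{216}\right) = - \frac{113}{72} \approx -1.5694$)
$a{\left(C \right)} = 1$
$D{\left(151,-378 \right)} + a{\left(f \right)} = \left(\frac{201}{-378} + \frac{1}{194} \cdot 151\right) + 1 = \left(201 \left(- \frac{1}{378}\right) + \frac{151}{194}\right) + 1 = \left(- \frac{67}{126} + \frac{151}{194}\right) + 1 = \frac{1507}{6111} + 1 = \frac{7618}{6111}$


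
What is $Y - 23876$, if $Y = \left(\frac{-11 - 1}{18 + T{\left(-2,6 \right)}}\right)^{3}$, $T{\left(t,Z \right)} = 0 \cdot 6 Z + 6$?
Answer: $- \frac{191009}{8} \approx -23876.0$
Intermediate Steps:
$T{\left(t,Z \right)} = 6$ ($T{\left(t,Z \right)} = 0 Z + 6 = 0 + 6 = 6$)
$Y = - \frac{1}{8}$ ($Y = \left(\frac{-11 - 1}{18 + 6}\right)^{3} = \left(- \frac{12}{24}\right)^{3} = \left(\left(-12\right) \frac{1}{24}\right)^{3} = \left(- \frac{1}{2}\right)^{3} = - \frac{1}{8} \approx -0.125$)
$Y - 23876 = - \frac{1}{8} - 23876 = - \frac{191009}{8}$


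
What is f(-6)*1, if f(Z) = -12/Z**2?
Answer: -1/3 ≈ -0.33333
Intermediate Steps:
f(Z) = -12/Z**2
f(-6)*1 = -12/(-6)**2*1 = -12*1/36*1 = -1/3*1 = -1/3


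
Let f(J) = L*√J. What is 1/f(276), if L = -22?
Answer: -√69/3036 ≈ -0.0027360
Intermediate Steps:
f(J) = -22*√J
1/f(276) = 1/(-44*√69) = -√69/3036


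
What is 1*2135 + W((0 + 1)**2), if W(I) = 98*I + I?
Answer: 2234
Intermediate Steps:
W(I) = 99*I
1*2135 + W((0 + 1)**2) = 1*2135 + 99*(0 + 1)**2 = 2135 + 99*1**2 = 2135 + 99*1 = 2135 + 99 = 2234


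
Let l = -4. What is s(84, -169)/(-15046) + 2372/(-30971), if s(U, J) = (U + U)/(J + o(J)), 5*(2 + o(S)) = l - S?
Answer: -409991194/5358881159 ≈ -0.076507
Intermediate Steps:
o(S) = -14/5 - S/5 (o(S) = -2 + (-4 - S)/5 = -2 + (-4/5 - S/5) = -14/5 - S/5)
s(U, J) = 2*U/(-14/5 + 4*J/5) (s(U, J) = (U + U)/(J + (-14/5 - J/5)) = (2*U)/(-14/5 + 4*J/5) = 2*U/(-14/5 + 4*J/5))
s(84, -169)/(-15046) + 2372/(-30971) = (5*84/(-7 + 2*(-169)))/(-15046) + 2372/(-30971) = (5*84/(-7 - 338))*(-1/15046) + 2372*(-1/30971) = (5*84/(-345))*(-1/15046) - 2372/30971 = (5*84*(-1/345))*(-1/15046) - 2372/30971 = -28/23*(-1/15046) - 2372/30971 = 14/173029 - 2372/30971 = -409991194/5358881159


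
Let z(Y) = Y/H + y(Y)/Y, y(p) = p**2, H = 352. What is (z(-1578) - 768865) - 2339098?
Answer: -547280005/176 ≈ -3.1095e+6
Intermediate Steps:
z(Y) = 353*Y/352 (z(Y) = Y/352 + Y**2/Y = Y*(1/352) + Y = Y/352 + Y = 353*Y/352)
(z(-1578) - 768865) - 2339098 = ((353/352)*(-1578) - 768865) - 2339098 = (-278517/176 - 768865) - 2339098 = -135598757/176 - 2339098 = -547280005/176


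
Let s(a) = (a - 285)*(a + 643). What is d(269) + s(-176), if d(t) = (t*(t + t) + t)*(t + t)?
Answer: 77789871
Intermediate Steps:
d(t) = 2*t*(t + 2*t**2) (d(t) = (t*(2*t) + t)*(2*t) = (2*t**2 + t)*(2*t) = (t + 2*t**2)*(2*t) = 2*t*(t + 2*t**2))
s(a) = (-285 + a)*(643 + a)
d(269) + s(-176) = 269**2*(2 + 4*269) + (-183255 + (-176)**2 + 358*(-176)) = 72361*(2 + 1076) + (-183255 + 30976 - 63008) = 72361*1078 - 215287 = 78005158 - 215287 = 77789871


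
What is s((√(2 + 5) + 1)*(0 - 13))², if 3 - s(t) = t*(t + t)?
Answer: 10494233 + 3651752*√7 ≈ 2.0156e+7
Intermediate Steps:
s(t) = 3 - 2*t² (s(t) = 3 - t*(t + t) = 3 - t*2*t = 3 - 2*t²)
s((√(2 + 5) + 1)*(0 - 13))² = (3 - 2*(0 - 13)²*(√(2 + 5) + 1)²)² = (3 - 2*169*(√7 + 1)²)² = (3 - 2*169*(1 + √7)²)² = (3 - 2*(-13 - 13*√7)²)²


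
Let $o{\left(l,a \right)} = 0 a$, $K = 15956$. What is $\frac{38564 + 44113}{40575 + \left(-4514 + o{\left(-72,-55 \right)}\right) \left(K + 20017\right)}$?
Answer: $- \frac{27559}{54113849} \approx -0.00050928$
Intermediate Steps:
$o{\left(l,a \right)} = 0$
$\frac{38564 + 44113}{40575 + \left(-4514 + o{\left(-72,-55 \right)}\right) \left(K + 20017\right)} = \frac{38564 + 44113}{40575 + \left(-4514 + 0\right) \left(15956 + 20017\right)} = \frac{82677}{40575 - 162382122} = \frac{82677}{-162341547} = 82677 \left(- \frac{1}{162341547}\right) = - \frac{27559}{54113849}$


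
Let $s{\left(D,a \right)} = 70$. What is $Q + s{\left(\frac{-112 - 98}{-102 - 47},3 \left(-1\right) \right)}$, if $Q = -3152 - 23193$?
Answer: $-26275$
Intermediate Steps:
$Q = -26345$
$Q + s{\left(\frac{-112 - 98}{-102 - 47},3 \left(-1\right) \right)} = -26345 + 70 = -26275$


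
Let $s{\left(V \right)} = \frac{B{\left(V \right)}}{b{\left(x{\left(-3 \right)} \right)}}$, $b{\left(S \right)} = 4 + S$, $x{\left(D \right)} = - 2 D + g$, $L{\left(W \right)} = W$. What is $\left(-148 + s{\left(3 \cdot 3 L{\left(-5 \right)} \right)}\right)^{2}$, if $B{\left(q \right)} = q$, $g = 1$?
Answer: $\frac{2798929}{121} \approx 23132.0$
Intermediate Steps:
$x{\left(D \right)} = 1 - 2 D$ ($x{\left(D \right)} = - 2 D + 1 = 1 - 2 D$)
$s{\left(V \right)} = \frac{V}{11}$ ($s{\left(V \right)} = \frac{V}{4 + \left(1 - -6\right)} = \frac{V}{4 + \left(1 + 6\right)} = \frac{V}{4 + 7} = \frac{V}{11}$)
$\left(-148 + s{\left(3 \cdot 3 L{\left(-5 \right)} \right)}\right)^{2} = \left(-148 + \frac{3 \cdot 3 \left(-5\right)}{11}\right)^{2} = \left(-148 + \frac{9 \left(-5\right)}{11}\right)^{2} = \left(-148 + \frac{1}{11} \left(-45\right)\right)^{2} = \left(-148 - \frac{45}{11}\right)^{2} = \left(- \frac{1673}{11}\right)^{2} = \frac{2798929}{121}$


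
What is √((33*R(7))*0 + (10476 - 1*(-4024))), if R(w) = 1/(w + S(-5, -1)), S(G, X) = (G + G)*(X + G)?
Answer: 10*√145 ≈ 120.42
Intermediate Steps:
S(G, X) = 2*G*(G + X) (S(G, X) = (2*G)*(G + X) = 2*G*(G + X))
R(w) = 1/(60 + w) (R(w) = 1/(w + 2*(-5)*(-5 - 1)) = 1/(w + 2*(-5)*(-6)) = 1/(w + 60) = 1/(60 + w))
√((33*R(7))*0 + (10476 - 1*(-4024))) = √((33/(60 + 7))*0 + (10476 - 1*(-4024))) = √((33/67)*0 + (10476 + 4024)) = √((33*(1/67))*0 + 14500) = √((33/67)*0 + 14500) = √(0 + 14500) = √14500 = 10*√145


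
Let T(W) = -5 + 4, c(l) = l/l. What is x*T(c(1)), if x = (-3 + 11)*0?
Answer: 0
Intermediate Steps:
c(l) = 1
T(W) = -1
x = 0 (x = 8*0 = 0)
x*T(c(1)) = 0*(-1) = 0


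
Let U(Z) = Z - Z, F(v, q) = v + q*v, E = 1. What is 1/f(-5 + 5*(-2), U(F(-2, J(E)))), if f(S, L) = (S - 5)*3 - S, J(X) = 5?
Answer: -1/45 ≈ -0.022222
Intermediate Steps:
U(Z) = 0
f(S, L) = -15 + 2*S (f(S, L) = (-5 + S)*3 - S = (-15 + 3*S) - S = -15 + 2*S)
1/f(-5 + 5*(-2), U(F(-2, J(E)))) = 1/(-15 + 2*(-5 + 5*(-2))) = 1/(-15 + 2*(-5 - 10)) = 1/(-15 + 2*(-15)) = 1/(-15 - 30) = 1/(-45) = -1/45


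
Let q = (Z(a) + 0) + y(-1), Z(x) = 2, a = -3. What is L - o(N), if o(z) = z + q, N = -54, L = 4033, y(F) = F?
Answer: 4086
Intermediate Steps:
q = 1 (q = (2 + 0) - 1 = 2 - 1 = 1)
o(z) = 1 + z (o(z) = z + 1 = 1 + z)
L - o(N) = 4033 - (1 - 54) = 4033 - 1*(-53) = 4033 + 53 = 4086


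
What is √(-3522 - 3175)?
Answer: I*√6697 ≈ 81.835*I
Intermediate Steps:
√(-3522 - 3175) = √(-6697) = I*√6697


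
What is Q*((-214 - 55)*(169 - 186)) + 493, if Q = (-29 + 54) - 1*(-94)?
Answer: 544680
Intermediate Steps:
Q = 119 (Q = 25 + 94 = 119)
Q*((-214 - 55)*(169 - 186)) + 493 = 119*((-214 - 55)*(169 - 186)) + 493 = 119*(-269*(-17)) + 493 = 119*4573 + 493 = 544187 + 493 = 544680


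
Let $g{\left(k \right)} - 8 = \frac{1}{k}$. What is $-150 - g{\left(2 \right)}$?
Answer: $- \frac{317}{2} \approx -158.5$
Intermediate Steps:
$g{\left(k \right)} = 8 + \frac{1}{k}$
$-150 - g{\left(2 \right)} = -150 - \left(8 + \frac{1}{2}\right) = -150 - \frac{17}{2} = - \frac{317}{2}$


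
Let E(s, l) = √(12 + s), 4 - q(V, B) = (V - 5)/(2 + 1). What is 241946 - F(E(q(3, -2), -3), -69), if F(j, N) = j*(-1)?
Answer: 241946 + 5*√6/3 ≈ 2.4195e+5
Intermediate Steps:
q(V, B) = 17/3 - V/3 (q(V, B) = 4 - (V - 5)/(2 + 1) = 4 - (-5 + V)/3 = 4 - (-5/3 + V/3) = 4 + (5/3 - V/3) = 17/3 - V/3)
F(j, N) = -j
241946 - F(E(q(3, -2), -3), -69) = 241946 - (-1)*√(12 + (17/3 - ⅓*3)) = 241946 - (-1)*√(12 + (17/3 - 1)) = 241946 - (-1)*√(12 + 14/3) = 241946 - (-1)*√(50/3) = 241946 - (-1)*5*√6/3 = 241946 - (-5)*√6/3 = 241946 + 5*√6/3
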